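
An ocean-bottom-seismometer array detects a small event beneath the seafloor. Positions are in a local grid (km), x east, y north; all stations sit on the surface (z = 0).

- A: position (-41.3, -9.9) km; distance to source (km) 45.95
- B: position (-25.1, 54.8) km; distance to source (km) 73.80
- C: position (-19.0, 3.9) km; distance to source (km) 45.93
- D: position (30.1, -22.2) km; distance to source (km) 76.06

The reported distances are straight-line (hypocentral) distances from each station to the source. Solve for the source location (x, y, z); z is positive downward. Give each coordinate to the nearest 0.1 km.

(-29.3, -4.3, 44.0)

Each station gives a sphere (x−x_i)² + (y−y_i)² + z² = d_i² (stations at z=0).
Subtracting the A sphere from B and C: z² cancels, leaving linear equations in x and y:
32.4 x + 129.4 y = -1505.69
44.6 x + 27.6 y = -1425.65
Solving: x ≈ -29.305, y ≈ -4.298 km (keep extra digits for the depth step; rounded: -29.3, -4.3).
Then from the A sphere: z² = 45.95² − (x + 41.3)² − (y + 9.9)² with x = -29.305, y = -4.298, so z ≈ 44.002 ≈ 44.0 km.
Check against D (with the unrounded solution): distance 76.06 ≈ 76.06 km. ✓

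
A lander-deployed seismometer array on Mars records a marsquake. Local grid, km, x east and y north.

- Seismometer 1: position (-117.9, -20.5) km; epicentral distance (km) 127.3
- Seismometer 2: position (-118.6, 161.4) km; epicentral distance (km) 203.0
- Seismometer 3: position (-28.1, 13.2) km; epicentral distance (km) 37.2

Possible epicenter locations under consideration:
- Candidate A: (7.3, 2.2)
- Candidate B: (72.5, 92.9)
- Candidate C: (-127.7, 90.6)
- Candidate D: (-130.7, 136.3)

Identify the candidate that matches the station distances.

Candidate A

For each candidate, compare |candidate − station| to the reported distance:
Candidate A: residuals Seismometer 1 0.1, Seismometer 2 0.0, Seismometer 3 0.1 → max 0.1 km
Candidate B: residuals Seismometer 1 94.3, Seismometer 2 0.0, Seismometer 3 91.1 → max 94.3 km
Candidate C: residuals Seismometer 1 15.8, Seismometer 2 131.6, Seismometer 3 88.9 → max 131.6 km
Candidate D: residuals Seismometer 1 30.0, Seismometer 2 175.1, Seismometer 3 123.1 → max 175.1 km
Only Candidate A has all residuals ≈ 0.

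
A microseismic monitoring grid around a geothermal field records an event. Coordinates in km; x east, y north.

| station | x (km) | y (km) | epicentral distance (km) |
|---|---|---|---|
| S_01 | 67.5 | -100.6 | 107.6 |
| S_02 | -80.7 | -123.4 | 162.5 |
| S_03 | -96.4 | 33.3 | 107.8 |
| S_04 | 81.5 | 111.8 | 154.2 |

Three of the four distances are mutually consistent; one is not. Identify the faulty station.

S_02

Solve using three stations at a time. Using S_01, S_03, S_04 (subtract circle equations pairwise → linear system) gives (x, y) ≈ (-1.6, -18.1).
Distances from that point to each station vs reported:
  S_01: calculated 107.6 vs reported 107.6 → residual 0.0 km
  S_02: calculated 131.7 vs reported 162.5 → residual 30.8 km
  S_03: calculated 107.8 vs reported 107.8 → residual 0.0 km
  S_04: calculated 154.2 vs reported 154.2 → residual 0.0 km
S_01, S_03, S_04 are mutually consistent (residuals ≈ 0); S_02 is off by 30.8 km.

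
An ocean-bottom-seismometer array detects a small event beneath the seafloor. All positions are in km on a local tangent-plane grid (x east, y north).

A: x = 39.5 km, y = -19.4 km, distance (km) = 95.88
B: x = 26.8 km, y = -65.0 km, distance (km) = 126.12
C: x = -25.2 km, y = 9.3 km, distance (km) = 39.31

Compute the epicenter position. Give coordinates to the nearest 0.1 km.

Circle about each station: (x − 39.5)² + (y + 19.4)² = 95.88²; (x − 26.8)² + (y + 65.0)² = 126.12²; (x + 25.2)² + (y − 9.3)² = 39.31².
Subtracting pairs of circle equations eliminates x²+y² and gives linear equations (the radical axes):
-25.4 x − 91.2 y = -3706.65
-129.4 x + 57.4 y = 6432.62
Solving the 2×2 system: x ≈ -28.2, y ≈ 48.5 km.
Check against A (with the unrounded x, y): √((x − 39.5)²+(y + 19.4)²) = 95.88 ≈ 95.88 km. ✓

x ≈ -28.2 km, y ≈ 48.5 km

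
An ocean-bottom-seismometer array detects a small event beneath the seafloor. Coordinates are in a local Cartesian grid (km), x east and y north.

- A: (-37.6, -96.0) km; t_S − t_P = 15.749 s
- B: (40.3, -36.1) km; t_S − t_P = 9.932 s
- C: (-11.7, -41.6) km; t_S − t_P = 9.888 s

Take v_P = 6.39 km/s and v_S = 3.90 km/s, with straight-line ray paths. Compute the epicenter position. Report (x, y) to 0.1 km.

Distance from S−P lag: d = Δt · v_P v_S / (v_P − v_S) = Δt · (6.39·3.90)/(6.39−3.90) ≈ 10.0084·Δt.
So d_A = 157.62, d_B = 99.40, d_C = 98.96 km.
Circle about each station: (x + 37.6)² + (y + 96.0)² = 157.62²; (x − 40.3)² + (y + 36.1)² = 99.40²; (x + 11.7)² + (y + 41.6)² = 98.96².
Subtracting pairs of circle equations eliminates x²+y² and gives linear equations (the radical axes):
155.8 x + 119.8 y = 7261.24
51.8 x + 108.8 y = 6288.67
Solving the 2×2 system: x ≈ 3.4, y ≈ 56.2 km.

(3.4, 56.2)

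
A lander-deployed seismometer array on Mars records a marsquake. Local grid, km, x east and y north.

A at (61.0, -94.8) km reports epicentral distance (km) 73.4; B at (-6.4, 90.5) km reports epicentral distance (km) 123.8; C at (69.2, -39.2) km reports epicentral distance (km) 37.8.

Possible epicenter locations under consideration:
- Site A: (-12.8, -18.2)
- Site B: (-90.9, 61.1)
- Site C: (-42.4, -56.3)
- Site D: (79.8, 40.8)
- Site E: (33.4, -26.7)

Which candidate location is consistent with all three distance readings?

Site E

For each candidate, compare |candidate − station| to the reported distance:
Site A: residuals A 33.0, B 14.9, C 46.8 → max 46.8 km
Site B: residuals A 144.3, B 34.3, C 151.1 → max 151.1 km
Site C: residuals A 36.9, B 27.3, C 75.1 → max 75.1 km
Site D: residuals A 63.5, B 24.3, C 42.9 → max 63.5 km
Site E: residuals A 0.1, B 0.0, C 0.1 → max 0.1 km
Only Site E has all residuals ≈ 0.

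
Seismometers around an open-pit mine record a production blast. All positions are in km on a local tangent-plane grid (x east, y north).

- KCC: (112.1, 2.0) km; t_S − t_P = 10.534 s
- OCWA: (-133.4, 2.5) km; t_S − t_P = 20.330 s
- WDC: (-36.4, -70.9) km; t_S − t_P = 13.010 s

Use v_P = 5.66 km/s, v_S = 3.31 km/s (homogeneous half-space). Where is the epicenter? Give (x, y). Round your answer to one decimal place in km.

28.5 km east, 10.0 km north

Distance from S−P lag: d = Δt · v_P v_S / (v_P − v_S) = Δt · (5.66·3.31)/(5.66−3.31) ≈ 7.9722·Δt.
So d_KCC = 83.98, d_OCWA = 162.07, d_WDC = 103.72 km.
Circle about each station: (x − 112.1)² + (y − 2.0)² = 83.98²; (x + 133.4)² + (y − 2.5)² = 162.07²; (x + 36.4)² + (y + 70.9)² = 103.72².
Subtracting the KCC equation from the OCWA and WDC equations removes the quadratic terms:
-491.0 x + 1.0 y = -13982.64
-297.0 x − 145.8 y = -9923.84
Solving the 2×2 system: x ≈ 28.5, y ≈ 10.0 km.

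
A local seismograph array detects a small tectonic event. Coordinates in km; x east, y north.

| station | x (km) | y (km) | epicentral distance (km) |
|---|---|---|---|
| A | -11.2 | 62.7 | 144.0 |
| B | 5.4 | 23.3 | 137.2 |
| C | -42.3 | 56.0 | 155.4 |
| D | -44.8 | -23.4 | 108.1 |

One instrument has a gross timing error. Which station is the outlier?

Solve using three stations at a time. Using A, C, D (subtract circle equations pairwise → linear system) gives (x, y) ≈ (55.0, -65.3).
Distances from that point to each station vs reported:
  A: calculated 144.1 vs reported 144.0 → residual 0.1 km
  B: calculated 101.5 vs reported 137.2 → residual 35.7 km
  C: calculated 155.5 vs reported 155.4 → residual 0.1 km
  D: calculated 108.2 vs reported 108.1 → residual 0.1 km
A, C, D are mutually consistent (residuals ≈ 0); B is off by 35.7 km.

B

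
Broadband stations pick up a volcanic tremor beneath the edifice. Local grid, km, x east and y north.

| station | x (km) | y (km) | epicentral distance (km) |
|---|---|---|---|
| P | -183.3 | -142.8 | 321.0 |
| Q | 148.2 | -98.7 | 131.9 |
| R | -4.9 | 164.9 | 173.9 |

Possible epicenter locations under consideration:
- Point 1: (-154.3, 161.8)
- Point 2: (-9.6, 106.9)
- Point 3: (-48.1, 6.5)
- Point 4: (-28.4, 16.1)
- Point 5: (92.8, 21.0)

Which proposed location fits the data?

Point 5

For each candidate, compare |candidate − station| to the reported distance:
Point 1: residuals P 15.0, Q 267.3, R 24.5 → max 267.3 km
Point 2: residuals P 16.8, Q 127.3, R 115.7 → max 127.3 km
Point 3: residuals P 119.6, Q 90.8, R 9.7 → max 119.6 km
Point 4: residuals P 99.1, Q 78.7, R 23.3 → max 99.1 km
Point 5: residuals P 0.0, Q 0.0, R 0.0 → max 0.0 km
Only Point 5 has all residuals ≈ 0.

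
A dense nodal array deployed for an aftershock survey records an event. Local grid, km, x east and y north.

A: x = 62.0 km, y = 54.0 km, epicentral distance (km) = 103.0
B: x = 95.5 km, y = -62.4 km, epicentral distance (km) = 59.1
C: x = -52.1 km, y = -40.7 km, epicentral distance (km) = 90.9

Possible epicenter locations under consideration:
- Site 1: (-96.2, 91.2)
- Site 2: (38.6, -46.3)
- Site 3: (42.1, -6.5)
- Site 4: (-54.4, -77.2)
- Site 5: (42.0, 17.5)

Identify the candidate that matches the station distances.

Site 2

For each candidate, compare |candidate − station| to the reported distance:
Site 1: residuals A 59.5, B 186.5, C 48.2 → max 186.5 km
Site 2: residuals A 0.0, B 0.0, C 0.0 → max 0.0 km
Site 3: residuals A 39.3, B 18.2, C 9.3 → max 39.3 km
Site 4: residuals A 72.4, B 91.5, C 54.3 → max 91.5 km
Site 5: residuals A 61.4, B 37.1, C 19.7 → max 61.4 km
Only Site 2 has all residuals ≈ 0.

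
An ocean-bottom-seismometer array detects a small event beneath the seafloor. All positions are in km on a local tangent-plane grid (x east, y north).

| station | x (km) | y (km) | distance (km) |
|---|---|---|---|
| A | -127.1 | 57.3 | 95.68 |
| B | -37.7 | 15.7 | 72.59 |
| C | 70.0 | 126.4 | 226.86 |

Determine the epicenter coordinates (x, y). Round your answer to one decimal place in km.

Circle about each station: (x + 127.1)² + (y − 57.3)² = 95.68²; (x + 37.7)² + (y − 15.7)² = 72.59²; (x − 70.0)² + (y − 126.4)² = 226.86².
Subtracting the A equation from the B and C equations removes the quadratic terms:
178.8 x − 83.2 y = -13884.57
394.2 x + 138.2 y = -40871.54
Solving the 2×2 system: x ≈ -92.5, y ≈ -31.9 km.

(-92.5, -31.9)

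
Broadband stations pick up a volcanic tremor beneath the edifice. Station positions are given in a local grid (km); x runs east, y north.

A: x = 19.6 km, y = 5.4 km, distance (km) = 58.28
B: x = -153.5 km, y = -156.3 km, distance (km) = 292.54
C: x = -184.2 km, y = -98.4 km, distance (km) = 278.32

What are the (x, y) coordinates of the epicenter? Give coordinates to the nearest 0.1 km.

x ≈ 46.7 km, y ≈ 57.0 km

Circle about each station: (x − 19.6)² + (y − 5.4)² = 58.28²; (x + 153.5)² + (y + 156.3)² = 292.54²; (x + 184.2)² + (y + 98.4)² = 278.32².
Subtracting the A equation from the B and C equations removes the quadratic terms:
-346.2 x − 323.4 y = -34604.47
-407.6 x − 207.6 y = -30866.58
Solving the 2×2 system: x ≈ 46.7, y ≈ 57.0 km.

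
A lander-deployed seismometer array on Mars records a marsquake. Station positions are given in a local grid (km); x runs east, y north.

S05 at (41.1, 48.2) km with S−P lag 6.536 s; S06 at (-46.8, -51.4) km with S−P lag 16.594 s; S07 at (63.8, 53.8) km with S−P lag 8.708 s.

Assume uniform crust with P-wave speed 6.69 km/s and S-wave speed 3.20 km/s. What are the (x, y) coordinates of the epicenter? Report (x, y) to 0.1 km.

Distance from S−P lag: d = Δt · v_P v_S / (v_P − v_S) = Δt · (6.69·3.20)/(6.69−3.20) ≈ 6.1341·Δt.
So d_S05 = 40.09, d_S06 = 101.79, d_S07 = 53.42 km.
Circle about each station: (x − 41.1)² + (y − 48.2)² = 40.09²; (x + 46.8)² + (y + 51.4)² = 101.79²; (x − 63.8)² + (y − 53.8)² = 53.42².
Subtracting pairs of circle equations eliminates x²+y² and gives linear equations (the radical axes):
-175.8 x − 199.2 y = -7934.25
45.4 x + 11.2 y = 1705.94
Solving the 2×2 system: x ≈ 35.5, y ≈ 8.5 km.

(35.5, 8.5)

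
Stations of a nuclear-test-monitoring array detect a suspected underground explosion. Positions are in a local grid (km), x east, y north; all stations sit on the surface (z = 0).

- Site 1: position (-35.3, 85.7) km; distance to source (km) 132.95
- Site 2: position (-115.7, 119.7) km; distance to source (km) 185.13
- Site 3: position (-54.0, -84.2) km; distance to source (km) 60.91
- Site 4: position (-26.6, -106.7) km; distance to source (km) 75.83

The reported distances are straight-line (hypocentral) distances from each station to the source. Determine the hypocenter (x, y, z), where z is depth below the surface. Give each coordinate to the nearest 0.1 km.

Each station gives a sphere (x−x_i)² + (y−y_i)² + z² = d_i² (stations at z=0).
Subtracting the Site 1 sphere from Site 2 and Site 3: z² cancels, leaving linear equations in x and y:
-160.8 x + 68.0 y = 2526.59
-37.4 x − 339.8 y = 15380.73
Solving: x ≈ -33.304, y ≈ -41.598 km (keep extra digits for the depth step; rounded: -33.3, -41.6).
Then from the Site 1 sphere: z² = 132.95² − (x + 35.3)² − (y − 85.7)² with x = -33.304, y = -41.598, so z ≈ 38.301 ≈ 38.3 km.

x ≈ -33.3 km, y ≈ -41.6 km, depth ≈ 38.3 km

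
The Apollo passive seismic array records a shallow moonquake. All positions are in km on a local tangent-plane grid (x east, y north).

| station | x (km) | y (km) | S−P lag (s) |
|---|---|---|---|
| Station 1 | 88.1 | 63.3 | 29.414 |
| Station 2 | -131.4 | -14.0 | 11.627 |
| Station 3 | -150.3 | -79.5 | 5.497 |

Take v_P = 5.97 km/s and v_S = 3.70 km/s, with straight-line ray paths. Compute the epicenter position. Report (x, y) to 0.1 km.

-125.7 km east, -127.0 km north

Distance from S−P lag: d = Δt · v_P v_S / (v_P − v_S) = Δt · (5.97·3.70)/(5.97−3.70) ≈ 9.7308·Δt.
So d_Station 1 = 286.22, d_Station 2 = 113.14, d_Station 3 = 53.49 km.
Circle about each station: (x − 88.1)² + (y − 63.3)² = 286.22²; (x + 131.4)² + (y + 14.0)² = 113.14²; (x + 150.3)² + (y + 79.5)² = 53.49².
Subtracting the Station 1 equation from the Station 2 and Station 3 equations removes the quadratic terms:
-439.0 x − 154.6 y = 74814.69
-476.8 x − 285.6 y = 96202.55
Solving the 2×2 system: x ≈ -125.7, y ≈ -127.0 km.
Check against Station 1 (with the unrounded x, y): √((x − 88.1)²+(y − 63.3)²) = 286.22 ≈ 286.22 km. ✓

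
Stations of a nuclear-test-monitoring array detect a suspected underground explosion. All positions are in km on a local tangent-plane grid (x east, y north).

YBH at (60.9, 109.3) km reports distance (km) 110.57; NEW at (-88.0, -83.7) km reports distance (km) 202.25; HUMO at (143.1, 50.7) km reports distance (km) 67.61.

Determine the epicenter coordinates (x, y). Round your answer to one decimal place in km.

Circle about each station: (x − 60.9)² + (y − 109.3)² = 110.57²; (x + 88.0)² + (y + 83.7)² = 202.25²; (x − 143.1)² + (y − 50.7)² = 67.61².
Subtracting the YBH equation from the NEW and HUMO equations removes the quadratic terms:
-297.8 x − 386.0 y = -29584.95
164.4 x − 117.2 y = 15047.41
Solving the 2×2 system: x ≈ 94.3, y ≈ 3.9 km.

x ≈ 94.3 km, y ≈ 3.9 km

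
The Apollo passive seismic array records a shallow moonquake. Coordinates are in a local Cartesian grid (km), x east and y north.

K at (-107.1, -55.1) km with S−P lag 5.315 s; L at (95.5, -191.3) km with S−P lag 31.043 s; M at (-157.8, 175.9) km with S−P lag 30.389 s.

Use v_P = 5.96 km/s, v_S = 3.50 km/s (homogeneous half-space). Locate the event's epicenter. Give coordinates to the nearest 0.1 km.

Distance from S−P lag: d = Δt · v_P v_S / (v_P − v_S) = Δt · (5.96·3.50)/(5.96−3.50) ≈ 8.4797·Δt.
So d_K = 45.07, d_L = 263.23, d_M = 257.69 km.
Circle about each station: (x + 107.1)² + (y + 55.1)² = 45.07²; (x − 95.5)² + (y + 191.3)² = 263.23²; (x + 157.8)² + (y − 175.9)² = 257.69².
Subtracting pairs of circle equations eliminates x²+y² and gives linear equations (the radical axes):
405.2 x − 272.4 y = -36049.21
-101.4 x + 462.0 y = -23037.60
Solving the 2×2 system: x ≈ -143.7, y ≈ -81.4 km.
Check against K (with the unrounded x, y): √((x + 107.1)²+(y + 55.1)²) = 45.06 ≈ 45.07 km. ✓

(-143.7, -81.4)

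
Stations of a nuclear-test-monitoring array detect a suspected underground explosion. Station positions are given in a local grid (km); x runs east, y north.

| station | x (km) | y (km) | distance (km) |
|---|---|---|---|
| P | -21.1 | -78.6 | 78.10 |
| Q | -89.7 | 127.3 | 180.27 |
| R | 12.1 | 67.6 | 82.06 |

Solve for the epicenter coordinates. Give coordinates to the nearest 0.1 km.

Circle about each station: (x + 21.1)² + (y + 78.6)² = 78.10²; (x + 89.7)² + (y − 127.3)² = 180.27²; (x − 12.1)² + (y − 67.6)² = 82.06².
Subtracting pairs of circle equations eliminates x²+y² and gives linear equations (the radical axes):
-137.2 x + 411.8 y = -8769.45
66.4 x + 292.4 y = -2541.23
Solving the 2×2 system: x ≈ 22.5, y ≈ -13.8 km.

22.5 km east, -13.8 km north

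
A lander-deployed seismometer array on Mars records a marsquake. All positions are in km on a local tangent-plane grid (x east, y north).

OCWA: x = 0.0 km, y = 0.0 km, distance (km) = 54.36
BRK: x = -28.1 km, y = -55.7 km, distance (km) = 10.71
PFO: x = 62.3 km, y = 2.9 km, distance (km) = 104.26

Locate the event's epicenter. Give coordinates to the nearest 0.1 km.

Circle about each station: x² + y² = 54.36²; (x + 28.1)² + (y + 55.7)² = 10.71²; (x − 62.3)² + (y − 2.9)² = 104.26².
Subtracting the OCWA equation from the BRK and PFO equations removes the quadratic terms:
-56.2 x − 111.4 y = 6732.41
124.6 x + 5.8 y = -4025.44
Solving the 2×2 system: x ≈ -30.2, y ≈ -45.2 km.
Check against OCWA (with the unrounded x, y): √(x²+y²) = 54.36 ≈ 54.36 km. ✓

(-30.2, -45.2)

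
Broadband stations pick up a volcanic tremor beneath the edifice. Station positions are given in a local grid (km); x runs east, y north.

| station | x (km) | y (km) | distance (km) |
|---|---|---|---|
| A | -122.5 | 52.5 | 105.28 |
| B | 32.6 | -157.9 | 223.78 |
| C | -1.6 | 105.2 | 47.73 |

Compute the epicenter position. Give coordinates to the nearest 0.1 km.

(-17.5, 60.2)

Circle about each station: (x + 122.5)² + (y − 52.5)² = 105.28²; (x − 32.6)² + (y + 157.9)² = 223.78²; (x + 1.6)² + (y − 105.2)² = 47.73².
Subtracting the A equation from the B and C equations removes the quadratic terms:
310.2 x − 420.8 y = -30760.94
241.8 x + 105.4 y = 2112.83
Solving the 2×2 system: x ≈ -17.5, y ≈ 60.2 km.
Check against A (with the unrounded x, y): √((x + 122.5)²+(y − 52.5)²) = 105.28 ≈ 105.28 km. ✓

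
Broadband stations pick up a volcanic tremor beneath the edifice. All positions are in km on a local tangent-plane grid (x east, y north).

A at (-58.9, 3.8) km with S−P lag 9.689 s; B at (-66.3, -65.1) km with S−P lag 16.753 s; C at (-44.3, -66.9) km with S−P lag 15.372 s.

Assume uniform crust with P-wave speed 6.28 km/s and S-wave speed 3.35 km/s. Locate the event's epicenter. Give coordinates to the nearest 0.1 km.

(4.7, 32.0)

Distance from S−P lag: d = Δt · v_P v_S / (v_P − v_S) = Δt · (6.28·3.35)/(6.28−3.35) ≈ 7.1802·Δt.
So d_A = 69.57, d_B = 120.29, d_C = 110.37 km.
Circle about each station: (x + 58.9)² + (y − 3.8)² = 69.57²; (x + 66.3)² + (y + 65.1)² = 120.29²; (x + 44.3)² + (y + 66.9)² = 110.37².
Subtracting the A equation from the B and C equations removes the quadratic terms:
-14.8 x − 137.8 y = -4479.65
29.2 x − 141.4 y = -4387.10
Solving the 2×2 system: x ≈ 4.7, y ≈ 32.0 km.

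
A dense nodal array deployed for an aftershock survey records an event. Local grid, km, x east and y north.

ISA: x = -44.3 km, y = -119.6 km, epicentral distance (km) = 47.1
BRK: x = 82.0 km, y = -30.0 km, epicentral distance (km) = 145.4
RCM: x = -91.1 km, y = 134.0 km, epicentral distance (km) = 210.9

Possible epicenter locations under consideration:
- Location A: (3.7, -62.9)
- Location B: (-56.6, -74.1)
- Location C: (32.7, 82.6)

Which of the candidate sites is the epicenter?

For each candidate, compare |candidate − station| to the reported distance:
Location A: residuals ISA 27.2, BRK 60.5, RCM 7.6 → max 60.5 km
Location B: residuals ISA 0.0, BRK 0.0, RCM 0.0 → max 0.0 km
Location C: residuals ISA 169.3, BRK 22.5, RCM 76.9 → max 169.3 km
Only Location B has all residuals ≈ 0.

Location B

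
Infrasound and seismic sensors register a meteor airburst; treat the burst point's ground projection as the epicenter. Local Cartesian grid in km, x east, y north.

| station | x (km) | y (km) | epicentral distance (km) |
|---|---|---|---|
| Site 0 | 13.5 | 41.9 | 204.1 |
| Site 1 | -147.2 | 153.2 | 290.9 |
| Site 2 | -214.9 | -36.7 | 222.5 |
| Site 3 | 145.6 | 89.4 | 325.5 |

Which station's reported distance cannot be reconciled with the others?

Site 2

Solve using three stations at a time. Using Site 0, Site 1, Site 3 (subtract circle equations pairwise → linear system) gives (x, y) ≈ (-92.5, -132.6).
Distances from that point to each station vs reported:
  Site 0: calculated 204.1 vs reported 204.1 → residual 0.0 km
  Site 1: calculated 290.9 vs reported 290.9 → residual 0.0 km
  Site 2: calculated 155.4 vs reported 222.5 → residual 67.1 km
  Site 3: calculated 325.5 vs reported 325.5 → residual 0.0 km
Site 0, Site 1, Site 3 are mutually consistent (residuals ≈ 0); Site 2 is off by 67.1 km.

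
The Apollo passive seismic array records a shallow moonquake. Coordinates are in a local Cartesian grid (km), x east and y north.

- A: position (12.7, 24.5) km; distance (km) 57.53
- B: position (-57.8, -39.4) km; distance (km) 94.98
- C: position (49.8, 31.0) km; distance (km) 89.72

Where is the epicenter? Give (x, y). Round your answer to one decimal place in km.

(-37.1, 53.3)

Circle about each station: (x − 12.7)² + (y − 24.5)² = 57.53²; (x + 57.8)² + (y + 39.4)² = 94.98²; (x − 49.8)² + (y − 31.0)² = 89.72².
Subtracting pairs of circle equations eliminates x²+y² and gives linear equations (the radical axes):
-141.0 x − 127.8 y = -1579.84
74.2 x + 13.0 y = -2060.48
Solving the 2×2 system: x ≈ -37.1, y ≈ 53.3 km.
Check against A (with the unrounded x, y): √((x − 12.7)²+(y − 24.5)²) = 57.54 ≈ 57.53 km. ✓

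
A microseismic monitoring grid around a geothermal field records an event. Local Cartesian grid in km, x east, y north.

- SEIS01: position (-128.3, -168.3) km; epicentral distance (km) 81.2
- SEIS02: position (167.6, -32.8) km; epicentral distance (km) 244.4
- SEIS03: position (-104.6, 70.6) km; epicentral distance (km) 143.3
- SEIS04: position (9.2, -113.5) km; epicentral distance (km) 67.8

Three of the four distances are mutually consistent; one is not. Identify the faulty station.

SEIS03

Solve using three stations at a time. Using SEIS01, SEIS02, SEIS04 (subtract circle equations pairwise → linear system) gives (x, y) ≈ (-56.5, -130.3).
Distances from that point to each station vs reported:
  SEIS01: calculated 81.2 vs reported 81.2 → residual 0.0 km
  SEIS02: calculated 244.4 vs reported 244.4 → residual 0.0 km
  SEIS03: calculated 206.6 vs reported 143.3 → residual 63.3 km
  SEIS04: calculated 67.8 vs reported 67.8 → residual 0.0 km
SEIS01, SEIS02, SEIS04 are mutually consistent (residuals ≈ 0); SEIS03 is off by 63.3 km.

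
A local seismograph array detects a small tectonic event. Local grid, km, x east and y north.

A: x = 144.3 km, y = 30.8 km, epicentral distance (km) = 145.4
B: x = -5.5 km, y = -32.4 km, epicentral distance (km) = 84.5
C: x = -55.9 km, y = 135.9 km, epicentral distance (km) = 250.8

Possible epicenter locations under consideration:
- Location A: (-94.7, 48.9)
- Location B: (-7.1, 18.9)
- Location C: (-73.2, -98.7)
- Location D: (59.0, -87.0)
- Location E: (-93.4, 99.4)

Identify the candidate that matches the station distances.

For each candidate, compare |candidate − station| to the reported distance:
Location A: residuals A 94.3, B 36.2, C 155.5 → max 155.5 km
Location B: residuals A 6.5, B 33.2, C 124.0 → max 124.0 km
Location C: residuals A 107.7, B 10.3, C 15.6 → max 107.7 km
Location D: residuals A 0.0, B 0.0, C 0.0 → max 0.0 km
Location E: residuals A 102.0, B 73.9, C 198.5 → max 198.5 km
Only Location D has all residuals ≈ 0.

Location D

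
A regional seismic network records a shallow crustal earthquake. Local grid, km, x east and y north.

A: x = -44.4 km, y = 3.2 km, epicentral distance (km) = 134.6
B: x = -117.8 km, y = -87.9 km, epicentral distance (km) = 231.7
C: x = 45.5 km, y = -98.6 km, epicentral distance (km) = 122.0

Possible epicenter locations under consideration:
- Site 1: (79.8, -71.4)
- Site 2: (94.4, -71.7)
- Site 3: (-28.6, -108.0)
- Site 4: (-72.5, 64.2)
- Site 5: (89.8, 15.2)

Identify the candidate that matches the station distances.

For each candidate, compare |candidate − station| to the reported distance:
Site 1: residuals A 10.3, B 33.4, C 78.2 → max 78.2 km
Site 2: residuals A 23.1, B 18.9, C 66.2 → max 66.2 km
Site 3: residuals A 22.3, B 140.3, C 47.3 → max 140.3 km
Site 4: residuals A 67.4, B 73.0, C 79.1 → max 79.1 km
Site 5: residuals A 0.1, B 0.1, C 0.1 → max 0.1 km
Only Site 5 has all residuals ≈ 0.

Site 5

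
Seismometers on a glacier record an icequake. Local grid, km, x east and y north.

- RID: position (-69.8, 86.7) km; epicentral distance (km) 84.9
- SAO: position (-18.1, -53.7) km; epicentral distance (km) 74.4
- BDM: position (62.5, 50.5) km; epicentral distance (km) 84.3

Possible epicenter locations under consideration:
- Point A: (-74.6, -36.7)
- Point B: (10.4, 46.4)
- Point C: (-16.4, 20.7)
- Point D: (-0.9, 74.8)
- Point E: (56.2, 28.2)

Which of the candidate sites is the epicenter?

Point C

For each candidate, compare |candidate − station| to the reported distance:
Point A: residuals RID 38.6, SAO 15.4, BDM 78.2 → max 78.2 km
Point B: residuals RID 4.9, SAO 29.7, BDM 32.0 → max 32.0 km
Point C: residuals RID 0.0, SAO 0.0, BDM 0.0 → max 0.0 km
Point D: residuals RID 15.0, SAO 55.2, BDM 16.4 → max 55.2 km
Point E: residuals RID 54.0, SAO 36.2, BDM 61.1 → max 61.1 km
Only Point C has all residuals ≈ 0.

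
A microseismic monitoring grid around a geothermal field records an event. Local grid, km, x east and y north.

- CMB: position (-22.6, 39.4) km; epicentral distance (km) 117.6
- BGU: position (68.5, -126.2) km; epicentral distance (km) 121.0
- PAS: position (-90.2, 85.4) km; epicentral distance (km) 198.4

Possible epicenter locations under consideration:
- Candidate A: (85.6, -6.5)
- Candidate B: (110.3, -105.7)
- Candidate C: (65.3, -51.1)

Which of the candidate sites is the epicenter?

Candidate A

For each candidate, compare |candidate − station| to the reported distance:
Candidate A: residuals CMB 0.1, BGU 0.1, PAS 0.0 → max 0.1 km
Candidate B: residuals CMB 79.2, BGU 74.4, PAS 78.6 → max 79.2 km
Candidate C: residuals CMB 8.6, BGU 45.8, PAS 8.5 → max 45.8 km
Only Candidate A has all residuals ≈ 0.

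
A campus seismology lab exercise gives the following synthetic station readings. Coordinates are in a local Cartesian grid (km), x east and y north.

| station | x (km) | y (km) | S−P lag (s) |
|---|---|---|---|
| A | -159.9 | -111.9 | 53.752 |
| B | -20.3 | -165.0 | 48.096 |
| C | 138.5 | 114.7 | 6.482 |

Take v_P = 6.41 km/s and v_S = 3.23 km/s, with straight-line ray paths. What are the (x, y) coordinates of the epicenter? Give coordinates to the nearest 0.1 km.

Distance from S−P lag: d = Δt · v_P v_S / (v_P − v_S) = Δt · (6.41·3.23)/(6.41−3.23) ≈ 6.5108·Δt.
So d_A = 349.97, d_B = 313.14, d_C = 42.20 km.
Circle about each station: (x + 159.9)² + (y + 111.9)² = 349.97²; (x + 20.3)² + (y + 165.0)² = 313.14²; (x − 138.5)² + (y − 114.7)² = 42.20².
Subtracting the A equation from the B and C equations removes the quadratic terms:
279.2 x − 106.2 y = 13969.81
596.8 x + 453.2 y = 114946.88
Solving the 2×2 system: x ≈ 97.6, y ≈ 125.1 km.

97.6 km east, 125.1 km north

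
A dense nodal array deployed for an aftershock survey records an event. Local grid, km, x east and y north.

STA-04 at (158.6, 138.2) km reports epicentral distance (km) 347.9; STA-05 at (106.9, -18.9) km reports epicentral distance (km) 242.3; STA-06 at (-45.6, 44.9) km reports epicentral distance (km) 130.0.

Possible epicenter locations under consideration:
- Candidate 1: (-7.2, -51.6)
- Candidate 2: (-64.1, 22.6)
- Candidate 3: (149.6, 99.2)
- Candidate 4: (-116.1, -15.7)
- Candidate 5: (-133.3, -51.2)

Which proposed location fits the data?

For each candidate, compare |candidate − station| to the reported distance:
Candidate 1: residuals STA-04 95.9, STA-05 123.6, STA-06 26.1 → max 123.6 km
Candidate 2: residuals STA-04 97.0, STA-05 66.3, STA-06 101.0 → max 101.0 km
Candidate 3: residuals STA-04 307.9, STA-05 116.7, STA-06 72.6 → max 307.9 km
Candidate 4: residuals STA-04 33.0, STA-05 19.3, STA-06 37.0 → max 37.0 km
Candidate 5: residuals STA-04 0.1, STA-05 0.1, STA-06 0.1 → max 0.1 km
Only Candidate 5 has all residuals ≈ 0.

Candidate 5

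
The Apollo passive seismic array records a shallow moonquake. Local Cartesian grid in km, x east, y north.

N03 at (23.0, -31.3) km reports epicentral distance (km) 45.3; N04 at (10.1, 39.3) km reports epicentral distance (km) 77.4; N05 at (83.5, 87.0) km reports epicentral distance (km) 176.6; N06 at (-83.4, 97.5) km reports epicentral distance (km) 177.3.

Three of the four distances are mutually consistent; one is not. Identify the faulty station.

N04

Solve using three stations at a time. Using N03, N05, N06 (subtract circle equations pairwise → linear system) gives (x, y) ≈ (-9.0, -63.5).
Distances from that point to each station vs reported:
  N03: calculated 45.4 vs reported 45.3 → residual 0.1 km
  N04: calculated 104.5 vs reported 77.4 → residual 27.1 km
  N05: calculated 176.6 vs reported 176.6 → residual 0.0 km
  N06: calculated 177.3 vs reported 177.3 → residual 0.0 km
N03, N05, N06 are mutually consistent (residuals ≈ 0); N04 is off by 27.1 km.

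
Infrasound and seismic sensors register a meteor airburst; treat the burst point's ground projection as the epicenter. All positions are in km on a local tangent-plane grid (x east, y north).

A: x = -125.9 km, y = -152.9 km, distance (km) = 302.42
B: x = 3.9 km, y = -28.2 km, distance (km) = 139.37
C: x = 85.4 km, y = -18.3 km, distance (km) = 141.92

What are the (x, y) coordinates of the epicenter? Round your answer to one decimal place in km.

x ≈ 24.1 km, y ≈ 109.7 km

Circle about each station: (x + 125.9)² + (y + 152.9)² = 302.42²; (x − 3.9)² + (y + 28.2)² = 139.37²; (x − 85.4)² + (y + 18.3)² = 141.92².
Subtracting the A equation from the B and C equations removes the quadratic terms:
259.6 x + 249.4 y = 33615.09
422.6 x + 269.2 y = 39715.40
Solving the 2×2 system: x ≈ 24.1, y ≈ 109.7 km.
Check against A (with the unrounded x, y): √((x + 125.9)²+(y + 152.9)²) = 302.42 ≈ 302.42 km. ✓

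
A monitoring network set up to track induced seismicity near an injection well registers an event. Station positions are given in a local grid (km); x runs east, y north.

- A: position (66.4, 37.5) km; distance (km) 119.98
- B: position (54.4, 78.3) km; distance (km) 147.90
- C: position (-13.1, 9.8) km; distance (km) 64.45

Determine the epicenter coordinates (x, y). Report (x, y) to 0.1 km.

Circle about each station: (x − 66.4)² + (y − 37.5)² = 119.98²; (x − 54.4)² + (y − 78.3)² = 147.90²; (x + 13.1)² + (y − 9.8)² = 64.45².
Subtracting pairs of circle equations eliminates x²+y² and gives linear equations (the radical axes):
-24.0 x + 81.6 y = -4204.17
-159.0 x − 55.4 y = 4693.84
Solving the 2×2 system: x ≈ -10.5, y ≈ -54.6 km.

-10.5 km east, -54.6 km north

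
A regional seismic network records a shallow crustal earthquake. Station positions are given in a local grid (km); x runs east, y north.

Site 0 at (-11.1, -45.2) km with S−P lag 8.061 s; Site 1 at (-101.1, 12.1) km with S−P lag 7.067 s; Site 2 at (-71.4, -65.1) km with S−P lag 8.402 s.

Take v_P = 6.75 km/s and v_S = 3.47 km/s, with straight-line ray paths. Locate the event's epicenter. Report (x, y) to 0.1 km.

Distance from S−P lag: d = Δt · v_P v_S / (v_P − v_S) = Δt · (6.75·3.47)/(6.75−3.47) ≈ 7.1410·Δt.
So d_Site 0 = 57.56, d_Site 1 = 50.47, d_Site 2 = 60.00 km.
Circle about each station: (x + 11.1)² + (y + 45.2)² = 57.56²; (x + 101.1)² + (y − 12.1)² = 50.47²; (x + 71.4)² + (y + 65.1)² = 60.00².
Subtracting pairs of circle equations eliminates x²+y² and gives linear equations (the radical axes):
-180.0 x + 114.6 y = 8967.30
-120.6 x − 39.8 y = 6882.87
Solving the 2×2 system: x ≈ -54.6, y ≈ -7.5 km.
Check against Site 0 (with the unrounded x, y): √((x + 11.1)²+(y + 45.2)²) = 57.56 ≈ 57.56 km. ✓

-54.6 km east, -7.5 km north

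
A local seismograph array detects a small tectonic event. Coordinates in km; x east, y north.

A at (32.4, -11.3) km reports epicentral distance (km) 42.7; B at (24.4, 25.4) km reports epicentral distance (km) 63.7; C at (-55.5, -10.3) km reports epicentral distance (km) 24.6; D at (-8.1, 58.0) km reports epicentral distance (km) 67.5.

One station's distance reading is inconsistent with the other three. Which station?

Solve using three stations at a time. Using B, C, D (subtract circle equations pairwise → linear system) gives (x, y) ≈ (-31.4, -5.4).
Distances from that point to each station vs reported:
  A: calculated 64.1 vs reported 42.7 → residual 21.4 km
  B: calculated 63.7 vs reported 63.7 → residual 0.0 km
  C: calculated 24.6 vs reported 24.6 → residual 0.0 km
  D: calculated 67.5 vs reported 67.5 → residual 0.0 km
B, C, D are mutually consistent (residuals ≈ 0); A is off by 21.4 km.

A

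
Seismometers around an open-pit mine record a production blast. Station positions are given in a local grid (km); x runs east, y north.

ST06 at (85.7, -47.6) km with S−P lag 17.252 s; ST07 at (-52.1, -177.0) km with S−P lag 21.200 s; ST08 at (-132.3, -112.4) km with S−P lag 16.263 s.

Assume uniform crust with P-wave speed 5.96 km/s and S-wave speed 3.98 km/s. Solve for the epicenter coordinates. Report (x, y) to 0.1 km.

-80.4 km east, 75.4 km north

Distance from S−P lag: d = Δt · v_P v_S / (v_P − v_S) = Δt · (5.96·3.98)/(5.96−3.98) ≈ 11.9802·Δt.
So d_ST06 = 206.68, d_ST07 = 253.98, d_ST08 = 194.83 km.
Circle about each station: (x − 85.7)² + (y + 47.6)² = 206.68²; (x + 52.1)² + (y + 177.0)² = 253.98²; (x + 132.3)² + (y + 112.4)² = 194.83².
Subtracting the ST06 equation from the ST07 and ST08 equations removes the quadratic terms:
-275.6 x − 258.8 y = 2643.94
-436.0 x − 129.6 y = 25284.69
Solving the 2×2 system: x ≈ -80.4, y ≈ 75.4 km.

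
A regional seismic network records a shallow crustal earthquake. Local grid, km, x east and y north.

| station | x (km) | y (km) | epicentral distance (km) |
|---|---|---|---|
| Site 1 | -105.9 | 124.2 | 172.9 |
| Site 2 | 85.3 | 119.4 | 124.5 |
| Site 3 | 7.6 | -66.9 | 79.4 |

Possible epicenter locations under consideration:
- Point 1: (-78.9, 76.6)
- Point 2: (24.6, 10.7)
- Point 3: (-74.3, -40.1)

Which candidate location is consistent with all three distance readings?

For each candidate, compare |candidate − station| to the reported distance:
Point 1: residuals Site 1 118.2, Site 2 45.2, Site 3 88.2 → max 118.2 km
Point 2: residuals Site 1 0.1, Site 2 0.0, Site 3 0.0 → max 0.1 km
Point 3: residuals Site 1 5.6, Site 2 101.1, Site 3 6.8 → max 101.1 km
Only Point 2 has all residuals ≈ 0.

Point 2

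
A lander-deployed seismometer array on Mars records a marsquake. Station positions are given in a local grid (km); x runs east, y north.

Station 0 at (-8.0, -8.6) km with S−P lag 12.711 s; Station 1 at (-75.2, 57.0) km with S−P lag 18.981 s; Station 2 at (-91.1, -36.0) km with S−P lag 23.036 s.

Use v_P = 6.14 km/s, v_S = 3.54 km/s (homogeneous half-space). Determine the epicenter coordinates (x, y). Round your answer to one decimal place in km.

(83.1, 46.1)

Distance from S−P lag: d = Δt · v_P v_S / (v_P − v_S) = Δt · (6.14·3.54)/(6.14−3.54) ≈ 8.3598·Δt.
So d_Station 0 = 106.26, d_Station 1 = 158.68, d_Station 2 = 192.58 km.
Circle about each station: (x + 8.0)² + (y + 8.6)² = 106.26²; (x + 75.2)² + (y − 57.0)² = 158.68²; (x + 91.1)² + (y + 36.0)² = 192.58².
Subtracting pairs of circle equations eliminates x²+y² and gives linear equations (the radical axes):
-134.4 x + 131.2 y = -5122.07
-166.2 x − 54.8 y = -16338.62
Solving the 2×2 system: x ≈ 83.1, y ≈ 46.1 km.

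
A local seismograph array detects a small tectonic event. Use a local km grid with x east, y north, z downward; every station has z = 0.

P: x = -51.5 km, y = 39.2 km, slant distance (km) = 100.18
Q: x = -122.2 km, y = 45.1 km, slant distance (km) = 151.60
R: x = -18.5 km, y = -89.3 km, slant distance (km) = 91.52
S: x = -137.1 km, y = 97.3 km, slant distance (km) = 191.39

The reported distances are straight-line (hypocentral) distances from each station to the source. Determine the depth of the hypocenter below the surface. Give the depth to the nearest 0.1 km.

Each station gives a sphere (x−x_i)² + (y−y_i)² + z² = d_i² (stations at z=0).
Subtracting the P sphere from Q and R: z² cancels, leaving linear equations in x and y:
-141.4 x + 11.8 y = -168.57
66.0 x − 257.0 y = 5787.97
Solving: x ≈ -0.702, y ≈ -22.702 km (keep extra digits for the depth step; rounded: -0.7, -22.7).
Then from the P sphere: z² = 100.18² − (x + 51.5)² − (y − 39.2)² with x = -0.702, y = -22.702, so z ≈ 60.197 ≈ 60.2 km.

60.2 km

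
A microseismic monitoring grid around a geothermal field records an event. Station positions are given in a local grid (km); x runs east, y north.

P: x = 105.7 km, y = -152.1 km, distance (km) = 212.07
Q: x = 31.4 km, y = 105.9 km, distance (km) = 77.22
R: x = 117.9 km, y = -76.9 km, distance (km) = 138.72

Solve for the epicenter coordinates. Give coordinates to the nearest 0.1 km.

Circle about each station: (x − 105.7)² + (y + 152.1)² = 212.07²; (x − 31.4)² + (y − 105.9)² = 77.22²; (x − 117.9)² + (y + 76.9)² = 138.72².
Subtracting the P equation from the Q and R equations removes the quadratic terms:
-148.6 x + 516.0 y = 16904.63
24.4 x + 150.4 y = 11237.57
Solving the 2×2 system: x ≈ 93.2, y ≈ 59.6 km.

x ≈ 93.2 km, y ≈ 59.6 km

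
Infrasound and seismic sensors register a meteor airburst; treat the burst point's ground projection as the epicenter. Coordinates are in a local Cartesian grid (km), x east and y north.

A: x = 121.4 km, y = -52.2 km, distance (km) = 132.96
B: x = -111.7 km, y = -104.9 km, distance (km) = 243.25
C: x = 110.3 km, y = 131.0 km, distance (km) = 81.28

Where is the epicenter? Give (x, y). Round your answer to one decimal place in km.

Circle about each station: (x − 121.4)² + (y + 52.2)² = 132.96²; (x + 111.7)² + (y + 104.9)² = 243.25²; (x − 110.3)² + (y − 131.0)² = 81.28².
Subtracting the A equation from the B and C equations removes the quadratic terms:
-466.2 x − 105.4 y = -35474.10
-22.2 x + 366.4 y = 22936.21
Solving the 2×2 system: x ≈ 61.1, y ≈ 66.3 km.
Check against A (with the unrounded x, y): √((x − 121.4)²+(y + 52.2)²) = 132.96 ≈ 132.96 km. ✓

x ≈ 61.1 km, y ≈ 66.3 km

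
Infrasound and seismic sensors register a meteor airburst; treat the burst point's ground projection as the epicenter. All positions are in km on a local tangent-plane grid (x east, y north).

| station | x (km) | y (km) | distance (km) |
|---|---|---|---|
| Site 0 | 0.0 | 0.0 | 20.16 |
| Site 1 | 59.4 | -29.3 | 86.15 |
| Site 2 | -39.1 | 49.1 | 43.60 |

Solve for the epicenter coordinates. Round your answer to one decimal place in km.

x ≈ -16.2 km, y ≈ 12.0 km

Circle about each station: x² + y² = 20.16²; (x − 59.4)² + (y + 29.3)² = 86.15²; (x + 39.1)² + (y − 49.1)² = 43.60².
Subtracting the Site 0 equation from the Site 1 and Site 2 equations removes the quadratic terms:
118.8 x − 58.6 y = -2628.55
-78.2 x + 98.2 y = 2445.09
Solving the 2×2 system: x ≈ -16.2, y ≈ 12.0 km.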